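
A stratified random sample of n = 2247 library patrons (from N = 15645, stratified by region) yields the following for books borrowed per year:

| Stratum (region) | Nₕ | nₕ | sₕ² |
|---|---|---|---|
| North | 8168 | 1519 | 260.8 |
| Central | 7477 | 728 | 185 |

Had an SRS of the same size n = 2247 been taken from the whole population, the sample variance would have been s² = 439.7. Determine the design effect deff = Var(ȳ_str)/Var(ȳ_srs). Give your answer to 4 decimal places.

0.5400

Var(ȳ_str) = Σ Wₕ²(1−fₕ)sₕ²/nₕ with Wₕ = Nₕ/15645:
  North: (8168/15645)²·(1−1519/8168)·260.8/1519 = 0.038095242
  Central: (7477/15645)²·(1−728/7477)·185/728 = 0.05239092
  → Var(ȳ_str) = 0.090486162.
Var(ȳ_srs) = (1 − 2247/15645)·439.7/2247 = 0.16757831.
deff = 0.090486162 / 0.16757831 = 0.5400.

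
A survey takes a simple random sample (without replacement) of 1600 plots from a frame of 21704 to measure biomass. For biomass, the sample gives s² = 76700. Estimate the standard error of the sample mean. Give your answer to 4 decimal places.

6.6636

Under SRS without replacement, Var(ȳ) = (1 − f)·s²/n with f = n/N = 1600/21704 = 0.07371913.
Var(ȳ) = (1 − 0.07371913)·76700/1600 = 0.92628087·47.9375 = 44.403589.
SE(ȳ) = √(44.403589) = 6.6636.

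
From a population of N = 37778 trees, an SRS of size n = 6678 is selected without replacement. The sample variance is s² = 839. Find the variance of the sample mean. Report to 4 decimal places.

0.1034

Under SRS without replacement, Var(ȳ) = (1 − f)·s²/n with f = n/N = 6678/37778 = 0.17676955.
Var(ȳ) = (1 − 0.17676955)·839/6678 = 0.82323045·0.12563642 = 0.10342773.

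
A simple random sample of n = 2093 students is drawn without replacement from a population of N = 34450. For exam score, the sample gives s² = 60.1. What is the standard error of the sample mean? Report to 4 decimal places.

0.1642

Under SRS without replacement, Var(ȳ) = (1 − f)·s²/n with f = n/N = 2093/34450 = 0.06075472.
Var(ȳ) = (1 − 0.06075472)·60.1/2093 = 0.93924528·0.028714763 = 0.026970206.
SE(ȳ) = √(0.026970206) = 0.1642.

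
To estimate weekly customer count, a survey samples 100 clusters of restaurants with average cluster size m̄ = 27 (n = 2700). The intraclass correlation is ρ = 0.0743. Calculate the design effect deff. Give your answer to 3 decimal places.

2.932

deff = 1 + (27 − 1)·0.0743 = 1 + 1.9318 = 2.9318.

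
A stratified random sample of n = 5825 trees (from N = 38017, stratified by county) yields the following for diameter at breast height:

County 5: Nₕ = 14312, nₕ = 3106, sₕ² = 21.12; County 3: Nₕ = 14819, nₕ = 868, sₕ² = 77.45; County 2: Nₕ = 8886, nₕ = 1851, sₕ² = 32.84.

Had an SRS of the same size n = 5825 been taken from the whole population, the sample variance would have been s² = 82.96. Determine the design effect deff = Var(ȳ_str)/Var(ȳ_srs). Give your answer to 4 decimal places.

1.1845

Var(ȳ_str) = Σ Wₕ²(1−fₕ)sₕ²/nₕ with Wₕ = Nₕ/38017:
  County 5: (14312/38017)²·(1−3106/14312)·21.12/3106 = 7.5454948 × 10^-4
  County 3: (14819/38017)²·(1−868/14819)·77.45/868 = 0.012763514
  County 2: (8886/38017)²·(1−1851/8886)·32.84/1851 = 7.6738173 × 10^-4
  → Var(ȳ_str) = 0.014285445.
Var(ȳ_srs) = (1 − 5825/38017)·82.96/5825 = 0.012059878.
deff = 0.014285445 / 0.012059878 = 1.1845.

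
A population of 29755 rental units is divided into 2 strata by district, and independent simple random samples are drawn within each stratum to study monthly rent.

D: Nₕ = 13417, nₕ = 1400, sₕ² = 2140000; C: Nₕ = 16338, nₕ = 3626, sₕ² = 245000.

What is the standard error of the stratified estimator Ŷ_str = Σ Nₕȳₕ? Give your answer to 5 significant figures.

510380

Var(Ŷ_str) = Σₕ Nₕ²(1 − fₕ)sₕ²/nₕ.
D: 13417²·(1 − 1400/13417)·2140000/1400 = 2.4645476 × 10^11.
C: 16338²·(1 − 3626/16338)·245000/3626 = 1.4033017 × 10^10.
Sum = 2.6048778 × 10^11.
SE = √(2.6048778 × 10^11) = 510380.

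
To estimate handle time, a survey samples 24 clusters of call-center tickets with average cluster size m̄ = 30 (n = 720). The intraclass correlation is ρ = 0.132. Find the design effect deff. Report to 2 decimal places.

4.83

deff = 1 + (30 − 1)·0.132 = 1 + 3.828 = 4.828.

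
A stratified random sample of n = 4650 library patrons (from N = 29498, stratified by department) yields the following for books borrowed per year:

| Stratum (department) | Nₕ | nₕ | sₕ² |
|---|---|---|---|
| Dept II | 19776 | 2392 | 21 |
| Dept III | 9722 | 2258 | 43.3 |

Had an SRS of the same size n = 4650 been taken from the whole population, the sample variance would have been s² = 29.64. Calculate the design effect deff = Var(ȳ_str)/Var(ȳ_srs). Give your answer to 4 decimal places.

0.9438

Var(ȳ_str) = Σ Wₕ²(1−fₕ)sₕ²/nₕ with Wₕ = Nₕ/29498:
  Dept II: (19776/29498)²·(1−2392/19776)·21/2392 = 0.0034686553
  Dept III: (9722/29498)²·(1−2258/9722)·43.3/2258 = 0.0015992121
  → Var(ȳ_str) = 0.0050678674.
Var(ȳ_srs) = (1 − 4650/29498)·29.64/4650 = 0.0053693797.
deff = 0.0050678674 / 0.0053693797 = 0.9438.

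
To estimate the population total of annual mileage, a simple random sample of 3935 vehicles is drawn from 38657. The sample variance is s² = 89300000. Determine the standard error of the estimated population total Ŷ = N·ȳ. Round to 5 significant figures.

5.5191 × 10^6

Var(Ŷ) = N²·Var(ȳ) = N²·(1 − n/N)·s²/n.
f = 3935/38657 = 0.10179269; Var(ȳ) = 0.89820731·89300000/3935 = 20383.714.
Var(Ŷ) = 38657² · 20383.714 = 3.0460681 × 10^13.
SE(Ŷ) = √(3.0460681 × 10^13) = 5.5191 × 10^6.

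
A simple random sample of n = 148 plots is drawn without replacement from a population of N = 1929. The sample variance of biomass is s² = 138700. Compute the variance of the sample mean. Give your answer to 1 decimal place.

Under SRS without replacement, Var(ȳ) = (1 − f)·s²/n with f = n/N = 148/1929 = 0.07672369.
Var(ȳ) = (1 − 0.07672369)·138700/148 = 0.92327631·937.16216 = 865.25962.

865.3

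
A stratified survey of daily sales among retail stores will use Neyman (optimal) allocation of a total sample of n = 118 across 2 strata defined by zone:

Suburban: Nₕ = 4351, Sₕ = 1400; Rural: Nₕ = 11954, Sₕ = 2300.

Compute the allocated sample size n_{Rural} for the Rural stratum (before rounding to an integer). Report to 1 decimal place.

96.6

Neyman allocation: nₕ = n·NₕSₕ / Σⱼ NⱼSⱼ.
Σ NⱼSⱼ = 4351·1400 + 11954·2300 = 3.35856 × 10^7.
n_{Rural} = 118·11954·2300 / (3.35856 × 10^7) = 96.6.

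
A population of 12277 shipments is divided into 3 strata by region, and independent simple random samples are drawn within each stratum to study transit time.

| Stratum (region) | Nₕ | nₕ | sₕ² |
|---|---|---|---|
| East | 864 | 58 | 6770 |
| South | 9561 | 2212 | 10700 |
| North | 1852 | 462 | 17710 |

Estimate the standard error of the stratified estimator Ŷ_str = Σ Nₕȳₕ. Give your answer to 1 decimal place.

22800.2

Var(Ŷ_str) = Σₕ Nₕ²(1 − fₕ)sₕ²/nₕ.
East: 864²·(1 − 58/864)·6770/58 = 8.1284822 × 10^7.
South: 9561²·(1 − 2212/9561)·10700/2212 = 3.3988361 × 10^8.
North: 1852²·(1 − 462/1852)·17710/462 = 9.8680733 × 10^7.
Sum = 5.1984917 × 10^8.
SE = √(5.1984917 × 10^8) = 22800.2.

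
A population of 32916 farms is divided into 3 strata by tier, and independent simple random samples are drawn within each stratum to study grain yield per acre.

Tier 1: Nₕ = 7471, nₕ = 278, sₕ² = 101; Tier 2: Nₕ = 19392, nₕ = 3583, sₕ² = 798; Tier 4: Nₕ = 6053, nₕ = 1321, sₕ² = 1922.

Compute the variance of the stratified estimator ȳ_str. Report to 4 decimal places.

0.1195

Var(ȳ_str) = Σₕ Wₕ²(1 − fₕ)sₕ²/nₕ with Wₕ = Nₕ/N, N = 32916.
Tier 1: Wₕ = 0.22697169; term = 0.22697169²·(1 − 0.03721055)·101/278 = 0.018019854.
Tier 2: Wₕ = 0.58913598; term = 0.58913598²·(1 − 0.18476691)·798/3583 = 0.063018633.
Tier 4: Wₕ = 0.18389233; term = 0.18389233²·(1 − 0.21823889)·1922/1321 = 0.038463772.
Sum = 0.11950226.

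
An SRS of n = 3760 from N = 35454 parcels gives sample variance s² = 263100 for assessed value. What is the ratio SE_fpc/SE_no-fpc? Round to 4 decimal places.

0.9455

f = n/N = 3760/35454 = 0.10605291.
SE_no-fpc = √(s²/n) = 8.3650107; SE_fpc = √((1−f)s²/n) = 7.9090152.
Ratio = √(1−f) = 0.94548775.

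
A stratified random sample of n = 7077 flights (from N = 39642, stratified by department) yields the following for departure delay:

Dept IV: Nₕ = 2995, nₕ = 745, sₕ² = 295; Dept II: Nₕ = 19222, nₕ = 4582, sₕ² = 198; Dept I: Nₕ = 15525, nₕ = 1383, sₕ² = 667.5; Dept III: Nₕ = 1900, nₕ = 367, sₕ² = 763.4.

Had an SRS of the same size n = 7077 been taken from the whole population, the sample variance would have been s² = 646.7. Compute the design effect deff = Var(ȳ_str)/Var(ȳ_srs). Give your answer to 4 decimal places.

1.0753

Var(ȳ_str) = Σ Wₕ²(1−fₕ)sₕ²/nₕ with Wₕ = Nₕ/39642:
  Dept IV: (2995/39642)²·(1−745/2995)·295/745 = 0.0016979855
  Dept II: (19222/39642)²·(1−4582/19222)·198/4582 = 0.0077381767
  Dept I: (15525/39642)²·(1−1383/15525)·667.5/1383 = 0.067431127
  Dept III: (1900/39642)²·(1−367/1900)·763.4/367 = 0.0038554114
  → Var(ȳ_str) = 0.080722701.
Var(ȳ_srs) = (1 − 7077/39642)·646.7/7077 = 0.075067023.
deff = 0.080722701 / 0.075067023 = 1.0753.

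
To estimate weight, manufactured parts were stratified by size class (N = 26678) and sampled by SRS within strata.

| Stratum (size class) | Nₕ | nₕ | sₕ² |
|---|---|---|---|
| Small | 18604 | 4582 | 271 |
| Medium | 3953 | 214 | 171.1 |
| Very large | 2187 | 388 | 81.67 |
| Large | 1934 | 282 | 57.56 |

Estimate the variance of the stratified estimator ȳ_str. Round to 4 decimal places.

Var(ȳ_str) = Σₕ Wₕ²(1 − fₕ)sₕ²/nₕ with Wₕ = Nₕ/N, N = 26678.
Small: Wₕ = 0.69735362; term = 0.69735362²·(1 − 0.24629112)·271/4582 = 0.021678237.
Medium: Wₕ = 0.14817453; term = 0.14817453²·(1 − 0.05413610)·171.1/214 = 0.016603971.
Very large: Wₕ = 0.08197766; term = 0.08197766²·(1 − 0.17741198)·81.67/388 = 0.0011636014.
Large: Wₕ = 0.07249419; term = 0.07249419²·(1 − 0.14581179)·57.56/282 = 9.1628727 × 10^-4.
Sum = 0.040362097.

0.0404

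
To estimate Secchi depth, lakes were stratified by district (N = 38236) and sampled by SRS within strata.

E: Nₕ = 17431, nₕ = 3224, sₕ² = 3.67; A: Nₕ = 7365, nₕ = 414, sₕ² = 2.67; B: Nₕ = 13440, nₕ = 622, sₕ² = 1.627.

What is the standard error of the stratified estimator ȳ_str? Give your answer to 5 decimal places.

Var(ȳ_str) = Σₕ Wₕ²(1 − fₕ)sₕ²/nₕ with Wₕ = Nₕ/N, N = 38236.
E: Wₕ = 0.45587928; term = 0.45587928²·(1 − 0.18495783)·3.67/3224 = 1.9281944 × 10^-4.
A: Wₕ = 0.19261952; term = 0.19261952²·(1 − 0.05621181)·2.67/414 = 2.258323 × 10^-4.
B: Wₕ = 0.35150120; term = 0.35150120²·(1 − 0.04627976)·1.627/622 = 3.0822779 × 10^-4.
Sum = 7.2687953 × 10^-4.
SE = √(7.2687953 × 10^-4) = 0.02696.

0.02696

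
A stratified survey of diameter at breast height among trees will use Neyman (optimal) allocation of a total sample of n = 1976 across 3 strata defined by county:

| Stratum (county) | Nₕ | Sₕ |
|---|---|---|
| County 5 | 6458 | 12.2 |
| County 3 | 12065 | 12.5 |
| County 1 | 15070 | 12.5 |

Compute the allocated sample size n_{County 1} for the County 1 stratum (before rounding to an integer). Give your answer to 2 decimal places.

890.55

Neyman allocation: nₕ = n·NₕSₕ / Σⱼ NⱼSⱼ.
Σ NⱼSⱼ = 6458·12.2 + 12065·12.5 + 15070·12.5 = 417975.1.
n_{County 1} = 1976·15070·12.5 / 417975.1 = 890.55.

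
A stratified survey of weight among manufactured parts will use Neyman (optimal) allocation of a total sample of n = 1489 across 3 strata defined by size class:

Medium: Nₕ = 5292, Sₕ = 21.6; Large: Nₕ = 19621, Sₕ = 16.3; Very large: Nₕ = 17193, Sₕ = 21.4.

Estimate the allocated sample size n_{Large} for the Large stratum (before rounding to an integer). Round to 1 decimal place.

Neyman allocation: nₕ = n·NₕSₕ / Σⱼ NⱼSⱼ.
Σ NⱼSⱼ = 5292·21.6 + 19621·16.3 + 17193·21.4 = 802059.7.
n_{Large} = 1489·19621·16.3 / 802059.7 = 593.7.

593.7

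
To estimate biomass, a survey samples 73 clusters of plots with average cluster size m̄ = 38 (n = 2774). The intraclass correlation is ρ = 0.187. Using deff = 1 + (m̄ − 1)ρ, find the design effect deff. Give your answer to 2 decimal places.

deff = 1 + (38 − 1)·0.187 = 1 + 6.919 = 7.919.

7.92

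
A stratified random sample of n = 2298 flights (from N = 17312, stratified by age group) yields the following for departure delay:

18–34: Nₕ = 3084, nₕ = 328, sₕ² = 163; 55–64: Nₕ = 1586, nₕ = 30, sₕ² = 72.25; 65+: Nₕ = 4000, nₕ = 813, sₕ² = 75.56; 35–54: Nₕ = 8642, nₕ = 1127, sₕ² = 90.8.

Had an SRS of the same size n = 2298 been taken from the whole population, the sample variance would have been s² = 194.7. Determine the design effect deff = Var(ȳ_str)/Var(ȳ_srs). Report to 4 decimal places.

Var(ȳ_str) = Σ Wₕ²(1−fₕ)sₕ²/nₕ with Wₕ = Nₕ/17312:
  18–34: (3084/17312)²·(1−328/3084)·163/328 = 0.014093305
  55–64: (1586/17312)²·(1−30/1586)·72.25/30 = 0.019830556
  65+: (4000/17312)²·(1−813/4000)·75.56/813 = 0.0039532017
  35–54: (8642/17312)²·(1−1127/8642)·90.8/1127 = 0.017458651
  → Var(ȳ_str) = 0.055335714.
Var(ȳ_srs) = (1 − 2298/17312)·194.7/2298 = 0.073479314.
deff = 0.055335714 / 0.073479314 = 0.7531.

0.7531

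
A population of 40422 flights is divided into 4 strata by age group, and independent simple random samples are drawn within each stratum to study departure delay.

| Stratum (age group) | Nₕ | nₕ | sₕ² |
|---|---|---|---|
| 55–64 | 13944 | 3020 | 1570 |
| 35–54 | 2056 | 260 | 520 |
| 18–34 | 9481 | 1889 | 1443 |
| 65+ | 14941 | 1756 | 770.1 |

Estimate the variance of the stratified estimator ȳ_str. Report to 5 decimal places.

Var(ȳ_str) = Σₕ Wₕ²(1 − fₕ)sₕ²/nₕ with Wₕ = Nₕ/N, N = 40422.
55–64: Wₕ = 0.34496066; term = 0.34496066²·(1 − 0.21658061)·1570/3020 = 0.048464773.
35–54: Wₕ = 0.05086339; term = 0.05086339²·(1 − 0.12645914)·520/260 = 0.0045198481.
18–34: Wₕ = 0.23455049; term = 0.23455049²·(1 − 0.19924059)·1443/1889 = 0.033651864.
65+: Wₕ = 0.36962545; term = 0.36962545²·(1 − 0.11752895)·770.1/1756 = 0.052874566.
Sum = 0.13951105.

0.13951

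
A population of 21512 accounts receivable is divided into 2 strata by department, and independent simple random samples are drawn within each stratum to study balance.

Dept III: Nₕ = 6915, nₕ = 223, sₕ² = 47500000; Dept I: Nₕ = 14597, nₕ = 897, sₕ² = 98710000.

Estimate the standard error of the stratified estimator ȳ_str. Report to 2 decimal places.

262.40

Var(ȳ_str) = Σₕ Wₕ²(1 − fₕ)sₕ²/nₕ with Wₕ = Nₕ/N, N = 21512.
Dept III: Wₕ = 0.32144849; term = 0.32144849²·(1 − 0.03224873)·47500000/223 = 21299.788.
Dept I: Wₕ = 0.67855151; term = 0.67855151²·(1 − 0.06145098)·98710000/897 = 47554.466.
Sum = 68854.254.
SE = √(68854.254) = 262.40.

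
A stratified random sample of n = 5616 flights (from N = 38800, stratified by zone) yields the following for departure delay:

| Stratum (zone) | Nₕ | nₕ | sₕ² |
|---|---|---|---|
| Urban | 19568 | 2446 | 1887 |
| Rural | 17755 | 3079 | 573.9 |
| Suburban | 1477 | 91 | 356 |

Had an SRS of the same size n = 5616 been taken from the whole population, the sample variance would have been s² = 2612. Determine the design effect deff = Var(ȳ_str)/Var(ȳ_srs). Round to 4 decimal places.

Var(ȳ_str) = Σ Wₕ²(1−fₕ)sₕ²/nₕ with Wₕ = Nₕ/38800:
  Urban: (19568/38800)²·(1−2446/19568)·1887/2446 = 0.17169313
  Rural: (17755/38800)²·(1−3079/17755)·573.9/3079 = 0.032262013
  Suburban: (1477/38800)²·(1−91/1477)·356/91 = 0.0053197213
  → Var(ȳ_str) = 0.20927486.
Var(ȳ_srs) = (1 − 5616/38800)·2612/5616 = 0.39778013.
deff = 0.20927486 / 0.39778013 = 0.5261.

0.5261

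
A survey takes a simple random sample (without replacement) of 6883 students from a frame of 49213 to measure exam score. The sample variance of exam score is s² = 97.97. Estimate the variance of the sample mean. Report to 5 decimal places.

0.01224

Under SRS without replacement, Var(ȳ) = (1 − f)·s²/n with f = n/N = 6883/49213 = 0.13986142.
Var(ȳ) = (1 − 0.13986142)·97.97/6883 = 0.86013858·0.014233619 = 0.012242885.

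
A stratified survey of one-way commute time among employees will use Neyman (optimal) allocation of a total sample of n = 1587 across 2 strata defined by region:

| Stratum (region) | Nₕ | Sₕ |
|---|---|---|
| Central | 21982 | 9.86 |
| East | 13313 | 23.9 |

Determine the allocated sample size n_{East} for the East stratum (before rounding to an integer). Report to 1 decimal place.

944.0

Neyman allocation: nₕ = n·NₕSₕ / Σⱼ NⱼSⱼ.
Σ NⱼSⱼ = 21982·9.86 + 13313·23.9 = 534923.22.
n_{East} = 1587·13313·23.9 / 534923.22 = 944.0.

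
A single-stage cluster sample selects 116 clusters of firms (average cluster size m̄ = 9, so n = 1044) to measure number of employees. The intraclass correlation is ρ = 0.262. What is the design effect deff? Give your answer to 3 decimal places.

deff = 1 + (9 − 1)·0.262 = 1 + 2.096 = 3.096.

3.096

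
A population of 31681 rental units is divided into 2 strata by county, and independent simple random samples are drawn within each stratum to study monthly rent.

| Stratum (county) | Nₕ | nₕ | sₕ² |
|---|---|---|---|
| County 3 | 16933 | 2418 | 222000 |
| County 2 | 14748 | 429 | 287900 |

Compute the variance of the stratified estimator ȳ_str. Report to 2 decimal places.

Var(ȳ_str) = Σₕ Wₕ²(1 − fₕ)sₕ²/nₕ with Wₕ = Nₕ/N, N = 31681.
County 3: Wₕ = 0.53448439; term = 0.53448439²·(1 − 0.14279809)·222000/2418 = 22.482772.
County 2: Wₕ = 0.46551561; term = 0.46551561²·(1 − 0.02908869)·287900/429 = 141.19926.
Sum = 163.68203.

163.68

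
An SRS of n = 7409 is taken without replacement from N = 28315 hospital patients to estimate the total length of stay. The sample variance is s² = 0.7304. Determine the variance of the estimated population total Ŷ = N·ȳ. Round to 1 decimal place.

58356.4

Var(Ŷ) = N²·Var(ȳ) = N²·(1 − n/N)·s²/n.
f = 7409/28315 = 0.26166343; Var(ȳ) = 0.73833657·0.7304/7409 = 7.278729 × 10^-5.
Var(Ŷ) = 28315² · (7.278729 × 10^-5) = 58356.425.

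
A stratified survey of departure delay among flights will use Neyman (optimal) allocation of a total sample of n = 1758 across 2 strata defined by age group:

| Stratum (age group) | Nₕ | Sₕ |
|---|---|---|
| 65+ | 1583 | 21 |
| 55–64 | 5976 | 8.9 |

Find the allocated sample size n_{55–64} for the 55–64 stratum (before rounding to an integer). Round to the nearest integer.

Neyman allocation: nₕ = n·NₕSₕ / Σⱼ NⱼSⱼ.
Σ NⱼSⱼ = 1583·21 + 5976·8.9 = 86429.4.
n_{55–64} = 1758·5976·8.9 / 86429.4 = 1082.

1082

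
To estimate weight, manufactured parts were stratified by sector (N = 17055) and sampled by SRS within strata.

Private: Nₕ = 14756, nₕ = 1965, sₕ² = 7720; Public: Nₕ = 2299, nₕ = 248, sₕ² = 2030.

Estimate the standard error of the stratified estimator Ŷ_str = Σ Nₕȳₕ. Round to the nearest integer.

27931

Var(Ŷ_str) = Σₕ Nₕ²(1 − fₕ)sₕ²/nₕ.
Private: 14756²·(1 − 1965/14756)·7720/1965 = 7.4152857 × 10^8.
Public: 2299²·(1 − 248/2299)·2030/248 = 3.8596595 × 10^7.
Sum = 7.8012517 × 10^8.
SE = √(7.8012517 × 10^8) = 27931.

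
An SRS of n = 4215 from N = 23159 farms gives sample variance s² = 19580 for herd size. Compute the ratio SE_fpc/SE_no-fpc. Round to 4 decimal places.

0.9044

f = n/N = 4215/23159 = 0.18200268.
SE_no-fpc = √(s²/n) = 2.1552991; SE_fpc = √((1−f)s²/n) = 1.9493216.
Ratio = √(1−f) = 0.90443204.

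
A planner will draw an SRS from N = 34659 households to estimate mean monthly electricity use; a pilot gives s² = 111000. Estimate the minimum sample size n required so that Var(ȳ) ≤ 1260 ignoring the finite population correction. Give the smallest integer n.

89

Without fpc, n₀ = s²/D = 111000/1260 = 88.0952.
Rounding up, n = 89.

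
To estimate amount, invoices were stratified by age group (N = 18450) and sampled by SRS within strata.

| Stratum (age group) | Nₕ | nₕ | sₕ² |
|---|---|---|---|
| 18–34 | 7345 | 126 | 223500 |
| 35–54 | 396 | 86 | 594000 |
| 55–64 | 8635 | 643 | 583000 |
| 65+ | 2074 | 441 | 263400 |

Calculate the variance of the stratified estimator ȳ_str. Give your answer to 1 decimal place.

468.6

Var(ȳ_str) = Σₕ Wₕ²(1 − fₕ)sₕ²/nₕ with Wₕ = Nₕ/N, N = 18450.
18–34: Wₕ = 0.39810298; term = 0.39810298²·(1 − 0.01715453)·223500/126 = 276.3014.
35–54: Wₕ = 0.02146341; term = 0.02146341²·(1 − 0.21717172)·594000/86 = 2.4908761.
55–64: Wₕ = 0.46802168; term = 0.46802168²·(1 − 0.07446439)·583000/643 = 183.81572.
65+: Wₕ = 0.11241192; term = 0.11241192²·(1 − 0.21263259)·263400/441 = 5.9426394.
Sum = 468.55064.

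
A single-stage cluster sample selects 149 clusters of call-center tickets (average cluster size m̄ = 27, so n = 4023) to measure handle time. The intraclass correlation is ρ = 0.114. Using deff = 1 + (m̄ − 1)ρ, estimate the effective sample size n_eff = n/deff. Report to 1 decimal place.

deff = 1 + (27 − 1)·0.114 = 1 + 2.964 = 3.964.
n_eff = 4023 / 3.964 = 1014.9.

1014.9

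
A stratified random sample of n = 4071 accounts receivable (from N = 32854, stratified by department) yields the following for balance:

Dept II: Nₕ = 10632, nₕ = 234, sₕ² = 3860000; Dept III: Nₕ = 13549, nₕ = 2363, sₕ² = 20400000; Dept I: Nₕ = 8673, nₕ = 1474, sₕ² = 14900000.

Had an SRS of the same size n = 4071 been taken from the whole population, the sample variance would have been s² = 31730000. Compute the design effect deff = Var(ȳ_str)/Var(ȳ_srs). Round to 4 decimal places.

0.5106

Var(ȳ_str) = Σ Wₕ²(1−fₕ)sₕ²/nₕ with Wₕ = Nₕ/32854:
  Dept II: (10632/32854)²·(1−234/10632)·3860000/234 = 1689.5059
  Dept III: (13549/32854)²·(1−2363/13549)·20400000/2363 = 1212.1936
  Dept I: (8673/32854)²·(1−1474/8673)·14900000/1474 = 584.72788
  → Var(ȳ_str) = 3486.4274.
Var(ȳ_srs) = (1 − 4071/32854)·31730000/4071 = 6828.3657.
deff = 3486.4274 / 6828.3657 = 0.5106.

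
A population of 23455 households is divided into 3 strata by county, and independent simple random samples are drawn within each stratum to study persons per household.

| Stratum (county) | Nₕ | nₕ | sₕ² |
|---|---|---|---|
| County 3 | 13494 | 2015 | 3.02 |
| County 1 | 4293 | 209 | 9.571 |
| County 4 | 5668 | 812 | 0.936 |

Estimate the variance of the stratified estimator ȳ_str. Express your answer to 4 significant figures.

0.001939

Var(ȳ_str) = Σₕ Wₕ²(1 − fₕ)sₕ²/nₕ with Wₕ = Nₕ/N, N = 23455.
County 3: Wₕ = 0.57531443; term = 0.57531443²·(1 − 0.14932563)·3.02/2015 = 4.2199352 × 10^-4.
County 1: Wₕ = 0.18303134; term = 0.18303134²·(1 − 0.04868390)·9.571/209 = 0.0014594418.
County 4: Wₕ = 0.24165423; term = 0.24165423²·(1 − 0.14326041)·0.936/812 = 5.7670998 × 10^-5.
Sum = 0.0019391063.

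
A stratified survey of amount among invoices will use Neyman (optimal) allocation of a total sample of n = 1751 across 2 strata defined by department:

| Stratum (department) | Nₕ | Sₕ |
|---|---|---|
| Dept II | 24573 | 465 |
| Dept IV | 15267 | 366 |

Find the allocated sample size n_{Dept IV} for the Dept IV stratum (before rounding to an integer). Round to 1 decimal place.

575.1

Neyman allocation: nₕ = n·NₕSₕ / Σⱼ NⱼSⱼ.
Σ NⱼSⱼ = 24573·465 + 15267·366 = 1.7014167 × 10^7.
n_{Dept IV} = 1751·15267·366 / (1.7014167 × 10^7) = 575.1.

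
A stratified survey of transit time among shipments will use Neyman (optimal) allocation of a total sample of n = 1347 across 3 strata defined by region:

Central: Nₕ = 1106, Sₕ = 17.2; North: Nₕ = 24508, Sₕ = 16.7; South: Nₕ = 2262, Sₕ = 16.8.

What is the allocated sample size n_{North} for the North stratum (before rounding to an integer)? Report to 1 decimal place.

1182.3

Neyman allocation: nₕ = n·NₕSₕ / Σⱼ NⱼSⱼ.
Σ NⱼSⱼ = 1106·17.2 + 24508·16.7 + 2262·16.8 = 466308.4.
n_{North} = 1347·24508·16.7 / 466308.4 = 1182.3.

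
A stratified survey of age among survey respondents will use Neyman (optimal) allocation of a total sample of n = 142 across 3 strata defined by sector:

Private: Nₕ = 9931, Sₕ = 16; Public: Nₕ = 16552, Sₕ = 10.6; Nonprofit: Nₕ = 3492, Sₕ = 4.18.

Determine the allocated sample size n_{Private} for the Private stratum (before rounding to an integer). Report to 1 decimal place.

64.7

Neyman allocation: nₕ = n·NₕSₕ / Σⱼ NⱼSⱼ.
Σ NⱼSⱼ = 9931·16 + 16552·10.6 + 3492·4.18 = 348943.76.
n_{Private} = 142·9931·16 / 348943.76 = 64.7.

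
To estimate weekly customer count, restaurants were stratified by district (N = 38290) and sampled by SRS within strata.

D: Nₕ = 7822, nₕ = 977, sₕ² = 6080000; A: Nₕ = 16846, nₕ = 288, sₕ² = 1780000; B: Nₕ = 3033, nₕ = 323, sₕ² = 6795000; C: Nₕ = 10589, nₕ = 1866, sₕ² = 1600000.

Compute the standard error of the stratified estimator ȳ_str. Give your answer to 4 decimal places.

Var(ȳ_str) = Σₕ Wₕ²(1 − fₕ)sₕ²/nₕ with Wₕ = Nₕ/N, N = 38290.
D: Wₕ = 0.20428310; term = 0.20428310²·(1 − 0.12490412)·6080000/977 = 227.26342.
A: Wₕ = 0.43995821; term = 0.43995821²·(1 − 0.01709605)·1780000/288 = 1175.8758.
B: Wₕ = 0.07921128; term = 0.07921128²·(1 − 0.10649522)·6795000/323 = 117.93913.
C: Wₕ = 0.27654740; term = 0.27654740²·(1 − 0.17622061)·1600000/1866 = 54.020479.
Sum = 1575.0988.
SE = √(1575.0988) = 39.6875.

39.6875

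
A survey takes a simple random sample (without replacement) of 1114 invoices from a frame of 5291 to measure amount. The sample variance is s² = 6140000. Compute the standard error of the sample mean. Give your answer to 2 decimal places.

65.96

Under SRS without replacement, Var(ȳ) = (1 − f)·s²/n with f = n/N = 1114/5291 = 0.21054621.
Var(ȳ) = (1 − 0.21054621)·6140000/1114 = 0.78945379·5511.6697 = 4351.2085.
SE(ȳ) = √(4351.2085) = 65.96.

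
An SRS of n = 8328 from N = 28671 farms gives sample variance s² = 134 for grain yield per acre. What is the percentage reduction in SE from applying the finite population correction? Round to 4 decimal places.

15.7663

f = n/N = 8328/28671 = 0.29046772.
SE_no-fpc = √(s²/n) = 0.12684754; SE_fpc = √((1−f)s²/n) = 0.10684842.
Ratio = √(1−f) = 0.84233739. Reduction = 100·(1 − 0.84233739) = 15.7663%.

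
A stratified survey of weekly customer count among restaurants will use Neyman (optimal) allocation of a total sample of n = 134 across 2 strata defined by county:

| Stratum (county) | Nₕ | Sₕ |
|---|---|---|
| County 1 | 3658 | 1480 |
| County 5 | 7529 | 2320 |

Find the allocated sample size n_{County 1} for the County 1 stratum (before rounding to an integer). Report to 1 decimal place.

Neyman allocation: nₕ = n·NₕSₕ / Σⱼ NⱼSⱼ.
Σ NⱼSⱼ = 3658·1480 + 7529·2320 = 2.288112 × 10^7.
n_{County 1} = 134·3658·1480 / (2.288112 × 10^7) = 31.7.

31.7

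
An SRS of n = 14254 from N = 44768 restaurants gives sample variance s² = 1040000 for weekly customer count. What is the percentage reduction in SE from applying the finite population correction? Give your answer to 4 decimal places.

17.4408

f = n/N = 14254/44768 = 0.31839707.
SE_no-fpc = √(s²/n) = 8.5417782; SE_fpc = √((1−f)s²/n) = 7.0520278.
Ratio = √(1−f) = 0.82559247. Reduction = 100·(1 − 0.82559247) = 17.4408%.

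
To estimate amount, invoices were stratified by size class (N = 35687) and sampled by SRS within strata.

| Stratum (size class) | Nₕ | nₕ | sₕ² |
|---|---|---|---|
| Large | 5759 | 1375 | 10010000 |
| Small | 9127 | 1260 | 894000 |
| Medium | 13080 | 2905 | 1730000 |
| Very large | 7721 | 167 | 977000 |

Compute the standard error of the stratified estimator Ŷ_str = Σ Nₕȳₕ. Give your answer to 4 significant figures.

809500

Var(Ŷ_str) = Σₕ Nₕ²(1 − fₕ)sₕ²/nₕ.
Large: 5759²·(1 − 1375/5759)·10010000/1375 = 1.8380148 × 10^11.
Small: 9127²·(1 − 1260/9127)·894000/1260 = 5.0945306 × 10^10.
Medium: 13080²·(1 − 2905/13080)·1730000/2905 = 7.9257821 × 10^10.
Very large: 7721²·(1 − 167/7721)·977000/167 = 3.412154 × 10^11.
Sum = 6.5522001 × 10^11.
SE = √(6.5522001 × 10^11) = 809500.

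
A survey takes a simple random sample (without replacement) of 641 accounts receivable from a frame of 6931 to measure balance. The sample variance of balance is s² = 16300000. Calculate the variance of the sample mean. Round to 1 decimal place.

23077.3

Under SRS without replacement, Var(ȳ) = (1 − f)·s²/n with f = n/N = 641/6931 = 0.09248305.
Var(ȳ) = (1 − 0.09248305)·16300000/641 = 0.90751695·25429.017 = 23077.264.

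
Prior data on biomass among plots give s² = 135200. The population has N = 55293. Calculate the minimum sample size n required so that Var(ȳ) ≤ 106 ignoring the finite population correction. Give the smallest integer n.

Without fpc, n₀ = s²/D = 135200/106 = 1275.4717.
Rounding up, n = 1276.

1276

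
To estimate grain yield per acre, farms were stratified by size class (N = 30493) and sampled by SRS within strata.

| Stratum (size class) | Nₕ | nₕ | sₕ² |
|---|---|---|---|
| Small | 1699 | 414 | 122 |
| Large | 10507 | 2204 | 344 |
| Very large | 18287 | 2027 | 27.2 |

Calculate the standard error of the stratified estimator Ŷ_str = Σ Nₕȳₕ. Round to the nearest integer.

4272

Var(Ŷ_str) = Σₕ Nₕ²(1 − fₕ)sₕ²/nₕ.
Small: 1699²·(1 − 414/1699)·122/414 = 643362.87.
Large: 10507²·(1 − 2204/10507)·344/2204 = 1.3616347 × 10^7.
Very large: 18287²·(1 − 2027/18287)·27.2/2027 = 3.9900484 × 10^6.
Sum = 1.8249758 × 10^7.
SE = √(1.8249758 × 10^7) = 4272.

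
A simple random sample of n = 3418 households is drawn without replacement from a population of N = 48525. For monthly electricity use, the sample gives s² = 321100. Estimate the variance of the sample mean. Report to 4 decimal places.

87.3266

Under SRS without replacement, Var(ȳ) = (1 − f)·s²/n with f = n/N = 3418/48525 = 0.07043792.
Var(ȳ) = (1 − 0.07043792)·321100/3418 = 0.92956208·93.943827 = 87.326619.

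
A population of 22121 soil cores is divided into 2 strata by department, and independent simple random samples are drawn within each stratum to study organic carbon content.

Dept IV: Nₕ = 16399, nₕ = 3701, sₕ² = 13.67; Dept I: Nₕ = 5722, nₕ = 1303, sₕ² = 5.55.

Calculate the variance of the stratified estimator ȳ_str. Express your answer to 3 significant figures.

0.00179

Var(ȳ_str) = Σₕ Wₕ²(1 − fₕ)sₕ²/nₕ with Wₕ = Nₕ/N, N = 22121.
Dept IV: Wₕ = 0.74133177; term = 0.74133177²·(1 − 0.22568449)·13.67/3701 = 0.0015717831.
Dept I: Wₕ = 0.25866823; term = 0.25866823²·(1 − 0.22771758)·5.55/1303 = 2.2009537 × 10^-4.
Sum = 0.0017918785.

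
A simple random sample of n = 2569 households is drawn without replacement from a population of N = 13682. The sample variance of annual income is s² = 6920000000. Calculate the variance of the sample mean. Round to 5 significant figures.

2.1879 × 10^6

Under SRS without replacement, Var(ȳ) = (1 − f)·s²/n with f = n/N = 2569/13682 = 0.18776495.
Var(ȳ) = (1 − 0.18776495)·6920000000/2569 = 0.81223505·2.6936551 × 10^6 = 2.1878811 × 10^6.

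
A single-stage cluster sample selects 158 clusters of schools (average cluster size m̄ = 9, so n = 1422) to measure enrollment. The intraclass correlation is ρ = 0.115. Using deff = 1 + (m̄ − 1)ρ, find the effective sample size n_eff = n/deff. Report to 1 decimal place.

deff = 1 + (9 − 1)·0.115 = 1 + 0.92 = 1.92.
n_eff = 1422 / 1.92 = 740.6.

740.6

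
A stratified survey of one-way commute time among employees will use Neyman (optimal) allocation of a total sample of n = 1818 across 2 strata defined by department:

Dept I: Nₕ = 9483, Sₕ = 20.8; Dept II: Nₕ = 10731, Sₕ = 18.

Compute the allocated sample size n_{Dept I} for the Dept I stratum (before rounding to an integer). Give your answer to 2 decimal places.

Neyman allocation: nₕ = n·NₕSₕ / Σⱼ NⱼSⱼ.
Σ NⱼSⱼ = 9483·20.8 + 10731·18 = 390404.4.
n_{Dept I} = 1818·9483·20.8 / 390404.4 = 918.52.

918.52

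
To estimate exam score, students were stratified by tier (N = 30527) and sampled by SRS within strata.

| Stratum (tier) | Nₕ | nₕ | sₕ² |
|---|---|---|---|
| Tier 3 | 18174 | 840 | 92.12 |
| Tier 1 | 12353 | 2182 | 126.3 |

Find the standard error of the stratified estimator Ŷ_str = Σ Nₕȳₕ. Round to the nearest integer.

6467

Var(Ŷ_str) = Σₕ Nₕ²(1 − fₕ)sₕ²/nₕ.
Tier 3: 18174²·(1 − 840/18174)·92.12/840 = 3.4548083 × 10^7.
Tier 1: 12353²·(1 − 2182/12353)·126.3/2182 = 7.2725162 × 10^6.
Sum = 4.1820599 × 10^7.
SE = √(4.1820599 × 10^7) = 6467.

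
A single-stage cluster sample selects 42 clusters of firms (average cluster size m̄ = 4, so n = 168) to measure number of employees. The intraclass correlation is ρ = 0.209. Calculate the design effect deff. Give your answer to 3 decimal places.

1.627

deff = 1 + (4 − 1)·0.209 = 1 + 0.627 = 1.627.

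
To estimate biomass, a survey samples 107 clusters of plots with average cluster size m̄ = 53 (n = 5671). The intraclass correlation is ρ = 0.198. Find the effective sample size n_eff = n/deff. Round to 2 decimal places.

deff = 1 + (53 − 1)·0.198 = 1 + 10.296 = 11.296.
n_eff = 5671 / 11.296 = 502.04.

502.04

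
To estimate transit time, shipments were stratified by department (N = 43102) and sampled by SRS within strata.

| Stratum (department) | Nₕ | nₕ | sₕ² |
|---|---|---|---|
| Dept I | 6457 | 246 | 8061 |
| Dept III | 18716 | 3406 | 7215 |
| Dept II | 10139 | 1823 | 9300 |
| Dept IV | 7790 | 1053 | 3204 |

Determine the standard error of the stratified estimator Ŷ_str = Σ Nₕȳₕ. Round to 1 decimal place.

50109.5

Var(Ŷ_str) = Σₕ Nₕ²(1 − fₕ)sₕ²/nₕ.
Dept I: 6457²·(1 − 246/6457)·8061/246 = 1.3141536 × 10^9.
Dept III: 18716²·(1 − 3406/18716)·7215/3406 = 6.0698774 × 10^8.
Dept II: 10139²·(1 − 1823/10139)·9300/1823 = 4.3013609 × 10^8.
Dept IV: 7790²·(1 − 1053/7790)·3204/1053 = 1.5968648 × 10^8.
Sum = 2.5109639 × 10^9.
SE = √(2.5109639 × 10^9) = 50109.5.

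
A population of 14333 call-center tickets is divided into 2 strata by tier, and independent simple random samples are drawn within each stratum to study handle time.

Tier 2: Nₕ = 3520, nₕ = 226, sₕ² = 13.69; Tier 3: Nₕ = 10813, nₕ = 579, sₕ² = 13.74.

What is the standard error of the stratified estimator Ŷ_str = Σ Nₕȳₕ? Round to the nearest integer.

Var(Ŷ_str) = Σₕ Nₕ²(1 − fₕ)sₕ²/nₕ.
Tier 2: 3520²·(1 − 226/3520)·13.69/226 = 702362.42.
Tier 3: 10813²·(1 − 579/10813)·13.74/579 = 2.6260306 × 10^6.
Sum = 3.328393 × 10^6.
SE = √(3.328393 × 10^6) = 1824.

1824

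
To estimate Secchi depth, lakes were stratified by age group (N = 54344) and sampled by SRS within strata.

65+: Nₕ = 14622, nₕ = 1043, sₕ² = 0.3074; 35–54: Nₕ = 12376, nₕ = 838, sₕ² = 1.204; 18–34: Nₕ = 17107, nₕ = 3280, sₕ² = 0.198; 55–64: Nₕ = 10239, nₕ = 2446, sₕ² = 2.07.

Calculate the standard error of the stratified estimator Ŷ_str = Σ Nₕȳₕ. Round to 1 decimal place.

Var(Ŷ_str) = Σₕ Nₕ²(1 − fₕ)sₕ²/nₕ.
65+: 14622²·(1 − 1043/14622)·0.3074/1043 = 58518.626.
35–54: 12376²·(1 − 838/12376)·1.204/838 = 205160.29.
18–34: 17107²·(1 − 3280/17107)·0.198/3280 = 14278.848.
55–64: 10239²·(1 − 2446/10239)·2.07/2446 = 67526.791.
Sum = 345484.56.
SE = √(345484.56) = 587.8.

587.8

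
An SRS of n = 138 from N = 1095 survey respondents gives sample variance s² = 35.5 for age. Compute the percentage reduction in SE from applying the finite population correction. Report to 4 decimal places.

f = n/N = 138/1095 = 0.12602740.
SE_no-fpc = √(s²/n) = 0.50719461; SE_fpc = √((1−f)s²/n) = 0.4741585.
Ratio = √(1−f) = 0.93486502. Reduction = 100·(1 − 0.93486502) = 6.5135%.

6.5135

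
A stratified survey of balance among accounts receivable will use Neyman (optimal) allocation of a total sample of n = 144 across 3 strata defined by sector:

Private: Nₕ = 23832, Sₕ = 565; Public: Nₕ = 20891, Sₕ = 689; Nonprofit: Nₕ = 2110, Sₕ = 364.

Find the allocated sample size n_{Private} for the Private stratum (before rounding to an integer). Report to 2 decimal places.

Neyman allocation: nₕ = n·NₕSₕ / Σⱼ NⱼSⱼ.
Σ NⱼSⱼ = 23832·565 + 20891·689 + 2110·364 = 2.8627019 × 10^7.
n_{Private} = 144·23832·565 / (2.8627019 × 10^7) = 67.73.

67.73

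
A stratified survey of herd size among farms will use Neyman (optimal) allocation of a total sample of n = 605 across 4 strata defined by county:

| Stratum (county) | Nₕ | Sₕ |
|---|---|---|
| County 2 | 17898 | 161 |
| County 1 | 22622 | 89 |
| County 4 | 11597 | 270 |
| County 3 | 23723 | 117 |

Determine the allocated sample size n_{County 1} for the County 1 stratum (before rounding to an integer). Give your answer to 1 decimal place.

Neyman allocation: nₕ = n·NₕSₕ / Σⱼ NⱼSⱼ.
Σ NⱼSⱼ = 17898·161 + 22622·89 + 11597·270 + 23723·117 = 1.0801717 × 10^7.
n_{County 1} = 605·22622·89 / (1.0801717 × 10^7) = 112.8.

112.8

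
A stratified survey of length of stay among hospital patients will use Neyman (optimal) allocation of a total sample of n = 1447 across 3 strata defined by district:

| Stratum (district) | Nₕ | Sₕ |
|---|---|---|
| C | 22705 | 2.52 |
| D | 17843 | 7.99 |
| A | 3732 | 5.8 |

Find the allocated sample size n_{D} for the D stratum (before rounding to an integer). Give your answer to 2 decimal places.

931.65

Neyman allocation: nₕ = n·NₕSₕ / Σⱼ NⱼSⱼ.
Σ NⱼSⱼ = 22705·2.52 + 17843·7.99 + 3732·5.8 = 221427.77.
n_{D} = 1447·17843·7.99 / 221427.77 = 931.65.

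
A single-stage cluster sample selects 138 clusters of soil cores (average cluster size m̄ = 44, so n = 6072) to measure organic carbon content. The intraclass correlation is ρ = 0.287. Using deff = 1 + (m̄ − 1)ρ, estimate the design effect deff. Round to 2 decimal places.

deff = 1 + (44 − 1)·0.287 = 1 + 12.341 = 13.341.

13.34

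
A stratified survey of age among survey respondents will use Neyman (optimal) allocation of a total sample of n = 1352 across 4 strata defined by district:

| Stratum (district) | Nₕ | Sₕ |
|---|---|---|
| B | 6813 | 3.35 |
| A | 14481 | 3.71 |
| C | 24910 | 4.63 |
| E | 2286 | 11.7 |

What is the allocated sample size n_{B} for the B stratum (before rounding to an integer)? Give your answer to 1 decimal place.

Neyman allocation: nₕ = n·NₕSₕ / Σⱼ NⱼSⱼ.
Σ NⱼSⱼ = 6813·3.35 + 14481·3.71 + 24910·4.63 + 2286·11.7 = 218627.56.
n_{B} = 1352·6813·3.35 / 218627.56 = 141.1.

141.1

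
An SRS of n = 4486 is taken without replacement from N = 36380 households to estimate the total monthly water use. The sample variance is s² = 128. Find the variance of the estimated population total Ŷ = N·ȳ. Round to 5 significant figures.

Var(Ŷ) = N²·Var(ȳ) = N²·(1 − n/N)·s²/n.
f = 4486/36380 = 0.12330951; Var(ȳ) = 0.87669049·128/4486 = 0.025014798.
Var(Ŷ) = 36380² · 0.025014798 = 3.3107195 × 10^7.

3.3107 × 10^7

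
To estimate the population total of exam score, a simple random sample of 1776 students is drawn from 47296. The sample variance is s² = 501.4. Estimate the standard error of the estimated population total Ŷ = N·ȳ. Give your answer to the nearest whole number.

24654

Var(Ŷ) = N²·Var(ȳ) = N²·(1 − n/N)·s²/n.
f = 1776/47296 = 0.03755074; Var(ȳ) = 0.96244926·501.4/1776 = 0.2717185.
Var(Ŷ) = 47296² · 0.2717185 = 6.0781027 × 10^8.
SE(Ŷ) = √(6.0781027 × 10^8) = 24654.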